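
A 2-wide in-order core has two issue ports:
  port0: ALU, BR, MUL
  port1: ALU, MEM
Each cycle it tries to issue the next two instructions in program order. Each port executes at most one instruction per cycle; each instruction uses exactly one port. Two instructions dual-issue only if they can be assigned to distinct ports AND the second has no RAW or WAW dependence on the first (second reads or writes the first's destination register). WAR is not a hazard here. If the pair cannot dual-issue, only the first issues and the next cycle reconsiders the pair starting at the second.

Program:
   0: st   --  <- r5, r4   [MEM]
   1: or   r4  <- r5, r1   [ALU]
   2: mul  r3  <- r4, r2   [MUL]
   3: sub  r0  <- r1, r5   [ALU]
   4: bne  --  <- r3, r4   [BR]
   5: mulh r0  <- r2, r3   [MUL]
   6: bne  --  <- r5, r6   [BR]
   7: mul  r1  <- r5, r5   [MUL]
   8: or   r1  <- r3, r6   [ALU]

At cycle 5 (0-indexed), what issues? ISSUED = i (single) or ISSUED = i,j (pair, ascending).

ISSUED = 7

t=0 i0+i1:st;or ; dual
t=1 i2+i3:mul;sub ; dual
t=2 i4:bne ; no-port BR/MUL
t=3 i5:mulh ; no-port MUL/BR
t=4 i6:bne ; no-port BR/MUL
t=5 i7:mul ; WAW r1
t=6 i8:or ; tail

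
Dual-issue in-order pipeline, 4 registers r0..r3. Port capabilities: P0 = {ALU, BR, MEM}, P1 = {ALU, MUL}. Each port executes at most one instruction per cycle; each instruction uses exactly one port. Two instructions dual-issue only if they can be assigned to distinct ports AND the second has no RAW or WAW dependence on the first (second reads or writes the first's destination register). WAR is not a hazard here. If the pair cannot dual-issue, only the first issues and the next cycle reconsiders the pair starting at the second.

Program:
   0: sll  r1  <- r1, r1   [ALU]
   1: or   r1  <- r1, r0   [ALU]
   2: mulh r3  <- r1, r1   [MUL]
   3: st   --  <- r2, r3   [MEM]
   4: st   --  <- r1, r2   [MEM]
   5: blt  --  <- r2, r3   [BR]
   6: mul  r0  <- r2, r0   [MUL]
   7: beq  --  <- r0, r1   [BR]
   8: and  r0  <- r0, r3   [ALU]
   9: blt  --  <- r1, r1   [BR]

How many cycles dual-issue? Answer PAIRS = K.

c0: i0 sll.ALU  RAW+WAW r1
c1: i1 or.ALU  RAW r1
c2: i2 mulh.MUL  RAW r3
c3: i3 st.MEM  no-port MEM/MEM
c4: i4 st.MEM  no-port MEM/BR
c5: i5,i6 blt.BR+mul.MUL  2-wide
c6: i7,i8 beq.BR+and.ALU  2-wide
c7: i9 blt.BR  tail

PAIRS = 2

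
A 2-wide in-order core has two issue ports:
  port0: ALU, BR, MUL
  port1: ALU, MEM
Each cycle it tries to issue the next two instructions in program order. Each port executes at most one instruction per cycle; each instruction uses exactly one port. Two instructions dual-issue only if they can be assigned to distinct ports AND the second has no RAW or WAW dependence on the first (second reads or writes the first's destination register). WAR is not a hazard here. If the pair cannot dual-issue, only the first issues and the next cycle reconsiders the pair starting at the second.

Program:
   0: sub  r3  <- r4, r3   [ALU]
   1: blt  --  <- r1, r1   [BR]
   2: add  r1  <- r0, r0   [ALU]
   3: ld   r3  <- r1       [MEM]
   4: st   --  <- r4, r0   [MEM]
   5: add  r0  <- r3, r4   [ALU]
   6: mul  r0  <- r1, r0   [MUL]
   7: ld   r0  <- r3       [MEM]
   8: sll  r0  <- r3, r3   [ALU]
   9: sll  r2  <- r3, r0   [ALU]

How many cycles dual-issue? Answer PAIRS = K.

  cy0 -> i0/i1 (sub.ALU blt.BR) 2-wide
  cy1 -> i2 (add.ALU) RAW r1
  cy2 -> i3 (ld.MEM) no-port MEM/MEM
  cy3 -> i4/i5 (st.MEM add.ALU) 2-wide
  cy4 -> i6 (mul.MUL) WAW r0
  cy5 -> i7 (ld.MEM) WAW r0
  cy6 -> i8 (sll.ALU) RAW r0
  cy7 -> i9 (sll.ALU) tail

PAIRS = 2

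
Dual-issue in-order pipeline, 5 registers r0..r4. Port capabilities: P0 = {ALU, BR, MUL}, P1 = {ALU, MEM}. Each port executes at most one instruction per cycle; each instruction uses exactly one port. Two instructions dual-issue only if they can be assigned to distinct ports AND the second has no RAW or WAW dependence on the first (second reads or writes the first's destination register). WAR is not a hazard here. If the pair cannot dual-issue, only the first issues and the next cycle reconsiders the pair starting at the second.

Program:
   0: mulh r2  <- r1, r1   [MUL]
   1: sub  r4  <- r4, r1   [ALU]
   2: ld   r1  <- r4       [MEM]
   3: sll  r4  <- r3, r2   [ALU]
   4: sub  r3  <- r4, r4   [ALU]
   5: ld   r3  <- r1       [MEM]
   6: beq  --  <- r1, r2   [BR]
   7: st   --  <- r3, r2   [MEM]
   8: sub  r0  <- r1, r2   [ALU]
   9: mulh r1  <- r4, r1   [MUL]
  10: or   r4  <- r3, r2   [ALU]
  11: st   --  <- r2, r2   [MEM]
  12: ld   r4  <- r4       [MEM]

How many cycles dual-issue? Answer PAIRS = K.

PAIRS = 5

t=0 i0,i1:mulh/sub ; 2-wide
t=1 i2,i3:ld/sll ; 2-wide
t=2 i4:sub ; WAW r3
t=3 i5,i6:ld/beq ; 2-wide
t=4 i7,i8:st/sub ; 2-wide
t=5 i9,i10:mulh/or ; 2-wide
t=6 i11:st ; no-port MEM/MEM
t=7 i12:ld ; tail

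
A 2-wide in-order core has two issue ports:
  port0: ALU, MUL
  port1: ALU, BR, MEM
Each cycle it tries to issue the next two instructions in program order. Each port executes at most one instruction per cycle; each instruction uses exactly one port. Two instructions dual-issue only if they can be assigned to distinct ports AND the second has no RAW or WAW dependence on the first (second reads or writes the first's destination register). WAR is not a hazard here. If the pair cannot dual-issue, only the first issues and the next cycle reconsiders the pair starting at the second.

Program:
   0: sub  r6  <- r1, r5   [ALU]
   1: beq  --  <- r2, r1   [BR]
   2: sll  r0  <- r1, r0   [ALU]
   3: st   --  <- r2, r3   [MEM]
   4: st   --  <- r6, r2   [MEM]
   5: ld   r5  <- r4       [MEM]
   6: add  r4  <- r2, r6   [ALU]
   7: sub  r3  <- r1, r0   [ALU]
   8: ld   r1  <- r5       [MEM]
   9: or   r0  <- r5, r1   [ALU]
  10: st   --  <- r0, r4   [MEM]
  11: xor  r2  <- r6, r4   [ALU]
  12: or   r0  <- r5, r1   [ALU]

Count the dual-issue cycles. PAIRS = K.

PAIRS = 5

[0] i0,i1  sub/beq  -- pair
[1] i2,i3  sll/st  -- pair
[2] i4  st  -- no-port MEM/MEM
[3] i5,i6  ld/add  -- pair
[4] i7,i8  sub/ld  -- pair
[5] i9  or  -- RAW r0
[6] i10,i11  st/xor  -- pair
[7] i12  or  -- tail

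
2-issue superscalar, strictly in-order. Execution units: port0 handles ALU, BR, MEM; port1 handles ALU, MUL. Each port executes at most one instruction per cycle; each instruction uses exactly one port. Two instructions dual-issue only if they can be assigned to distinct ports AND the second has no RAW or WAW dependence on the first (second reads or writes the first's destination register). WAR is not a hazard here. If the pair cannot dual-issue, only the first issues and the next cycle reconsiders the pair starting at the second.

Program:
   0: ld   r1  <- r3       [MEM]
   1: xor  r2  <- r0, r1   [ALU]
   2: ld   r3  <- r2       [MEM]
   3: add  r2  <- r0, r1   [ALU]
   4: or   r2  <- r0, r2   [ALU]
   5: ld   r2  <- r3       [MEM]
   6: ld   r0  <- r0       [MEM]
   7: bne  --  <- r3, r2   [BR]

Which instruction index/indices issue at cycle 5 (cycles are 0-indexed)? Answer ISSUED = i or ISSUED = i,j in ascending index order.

#0 head=0: ld.MEM i0 RAW r1
#1 head=1: xor.ALU i1 RAW r2
#2 head=2: ld.MEM/add.ALU i2/i3 pair
#3 head=4: or.ALU i4 WAW r2
#4 head=5: ld.MEM i5 no-port MEM/MEM
#5 head=6: ld.MEM i6 no-port MEM/BR
#6 head=7: bne.BR i7 tail

ISSUED = 6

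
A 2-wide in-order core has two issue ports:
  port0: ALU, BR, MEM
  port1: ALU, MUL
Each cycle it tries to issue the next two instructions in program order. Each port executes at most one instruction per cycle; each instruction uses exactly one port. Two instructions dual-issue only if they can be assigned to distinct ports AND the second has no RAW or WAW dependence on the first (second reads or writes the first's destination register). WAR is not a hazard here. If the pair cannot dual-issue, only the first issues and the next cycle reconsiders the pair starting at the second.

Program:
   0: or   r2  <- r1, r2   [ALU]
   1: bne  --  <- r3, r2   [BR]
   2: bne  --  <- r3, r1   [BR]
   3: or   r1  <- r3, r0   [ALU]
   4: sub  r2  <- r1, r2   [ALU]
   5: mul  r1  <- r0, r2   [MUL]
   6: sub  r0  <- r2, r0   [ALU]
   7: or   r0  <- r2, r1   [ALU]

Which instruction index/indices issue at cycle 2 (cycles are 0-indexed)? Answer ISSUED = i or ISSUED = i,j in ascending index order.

c0: i0 or.ALU  RAW r2
c1: i1 bne.BR  no-port BR/BR
c2: i2+i3 bne.BR;or.ALU  pair
c3: i4 sub.ALU  RAW r2
c4: i5+i6 mul.MUL;sub.ALU  pair
c5: i7 or.ALU  tail

ISSUED = 2,3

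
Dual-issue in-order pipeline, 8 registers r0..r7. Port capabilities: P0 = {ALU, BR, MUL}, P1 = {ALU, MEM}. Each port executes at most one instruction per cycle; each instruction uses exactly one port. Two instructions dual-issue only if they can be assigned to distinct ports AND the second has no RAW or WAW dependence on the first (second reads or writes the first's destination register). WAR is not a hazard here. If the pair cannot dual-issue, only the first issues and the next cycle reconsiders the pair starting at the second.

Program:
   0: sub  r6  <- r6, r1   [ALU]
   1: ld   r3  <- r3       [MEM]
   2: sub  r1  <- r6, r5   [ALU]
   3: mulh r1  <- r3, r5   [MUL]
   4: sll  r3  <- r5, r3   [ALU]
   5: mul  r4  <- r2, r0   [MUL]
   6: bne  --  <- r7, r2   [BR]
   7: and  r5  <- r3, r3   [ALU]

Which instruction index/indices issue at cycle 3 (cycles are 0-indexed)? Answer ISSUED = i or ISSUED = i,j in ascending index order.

  cy0 -> i0&i1 (sub.ALU;ld.MEM) 2-wide
  cy1 -> i2 (sub.ALU) WAW r1
  cy2 -> i3&i4 (mulh.MUL;sll.ALU) 2-wide
  cy3 -> i5 (mul.MUL) no-port MUL/BR
  cy4 -> i6&i7 (bne.BR;and.ALU) 2-wide

ISSUED = 5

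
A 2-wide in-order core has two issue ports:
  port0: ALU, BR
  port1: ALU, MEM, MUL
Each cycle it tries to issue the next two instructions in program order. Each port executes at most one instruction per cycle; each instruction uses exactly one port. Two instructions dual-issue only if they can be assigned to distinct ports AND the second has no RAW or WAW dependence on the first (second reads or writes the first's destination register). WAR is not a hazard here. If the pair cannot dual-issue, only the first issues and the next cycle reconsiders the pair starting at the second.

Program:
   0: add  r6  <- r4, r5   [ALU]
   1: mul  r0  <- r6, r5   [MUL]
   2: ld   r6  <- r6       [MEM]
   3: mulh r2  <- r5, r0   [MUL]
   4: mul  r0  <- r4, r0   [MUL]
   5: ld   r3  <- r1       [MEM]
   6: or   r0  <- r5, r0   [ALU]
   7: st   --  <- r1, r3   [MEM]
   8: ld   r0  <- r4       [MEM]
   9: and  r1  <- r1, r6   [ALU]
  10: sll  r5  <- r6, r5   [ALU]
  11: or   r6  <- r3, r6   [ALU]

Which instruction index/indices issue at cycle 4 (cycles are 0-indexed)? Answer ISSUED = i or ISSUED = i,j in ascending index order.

ISSUED = 4

[0] i0  add  -- RAW r6
[1] i1  mul  -- no-port MUL/MEM
[2] i2  ld  -- no-port MEM/MUL
[3] i3  mulh  -- no-port MUL/MUL
[4] i4  mul  -- no-port MUL/MEM
[5] i5/i6  ld+or  -- pair
[6] i7  st  -- no-port MEM/MEM
[7] i8/i9  ld+and  -- pair
[8] i10/i11  sll+or  -- pair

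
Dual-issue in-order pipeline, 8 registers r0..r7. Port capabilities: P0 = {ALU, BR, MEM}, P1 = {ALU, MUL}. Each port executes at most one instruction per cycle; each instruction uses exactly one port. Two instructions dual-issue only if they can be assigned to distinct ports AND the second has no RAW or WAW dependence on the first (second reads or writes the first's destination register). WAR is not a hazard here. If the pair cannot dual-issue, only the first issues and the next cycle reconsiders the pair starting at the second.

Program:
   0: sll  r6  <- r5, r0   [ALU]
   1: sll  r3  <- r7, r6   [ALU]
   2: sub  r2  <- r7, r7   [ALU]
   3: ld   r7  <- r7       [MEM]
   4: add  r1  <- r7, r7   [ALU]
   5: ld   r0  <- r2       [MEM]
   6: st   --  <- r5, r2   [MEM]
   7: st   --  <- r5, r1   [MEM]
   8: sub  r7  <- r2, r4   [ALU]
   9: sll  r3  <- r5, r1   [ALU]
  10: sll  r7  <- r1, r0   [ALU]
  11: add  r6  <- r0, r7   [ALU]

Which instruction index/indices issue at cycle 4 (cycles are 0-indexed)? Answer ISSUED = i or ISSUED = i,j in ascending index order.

ISSUED = 6

#0 head=0: sll.ALU i0 RAW r6
#1 head=1: sll.ALU+sub.ALU i1&i2 pair
#2 head=3: ld.MEM i3 RAW r7
#3 head=4: add.ALU+ld.MEM i4&i5 pair
#4 head=6: st.MEM i6 no-port MEM/MEM
#5 head=7: st.MEM+sub.ALU i7&i8 pair
#6 head=9: sll.ALU+sll.ALU i9&i10 pair
#7 head=11: add.ALU i11 tail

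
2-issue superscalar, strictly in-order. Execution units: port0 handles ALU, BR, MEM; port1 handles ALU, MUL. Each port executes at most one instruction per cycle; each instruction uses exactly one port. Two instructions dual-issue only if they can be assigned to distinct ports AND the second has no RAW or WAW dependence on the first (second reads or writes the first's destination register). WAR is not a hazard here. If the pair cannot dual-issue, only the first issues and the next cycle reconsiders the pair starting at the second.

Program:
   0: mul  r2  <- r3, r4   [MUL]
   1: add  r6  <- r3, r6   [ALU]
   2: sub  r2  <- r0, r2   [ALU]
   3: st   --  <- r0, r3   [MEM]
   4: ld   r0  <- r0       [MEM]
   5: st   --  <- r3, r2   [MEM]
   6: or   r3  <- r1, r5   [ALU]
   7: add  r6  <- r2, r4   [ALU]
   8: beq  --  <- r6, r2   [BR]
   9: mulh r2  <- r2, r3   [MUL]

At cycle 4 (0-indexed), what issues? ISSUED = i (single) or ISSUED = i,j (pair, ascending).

  cy0 -> i0/i1 (mul+add) dual
  cy1 -> i2/i3 (sub+st) dual
  cy2 -> i4 (ld) no-port MEM/MEM
  cy3 -> i5/i6 (st+or) dual
  cy4 -> i7 (add) RAW r6
  cy5 -> i8/i9 (beq+mulh) dual

ISSUED = 7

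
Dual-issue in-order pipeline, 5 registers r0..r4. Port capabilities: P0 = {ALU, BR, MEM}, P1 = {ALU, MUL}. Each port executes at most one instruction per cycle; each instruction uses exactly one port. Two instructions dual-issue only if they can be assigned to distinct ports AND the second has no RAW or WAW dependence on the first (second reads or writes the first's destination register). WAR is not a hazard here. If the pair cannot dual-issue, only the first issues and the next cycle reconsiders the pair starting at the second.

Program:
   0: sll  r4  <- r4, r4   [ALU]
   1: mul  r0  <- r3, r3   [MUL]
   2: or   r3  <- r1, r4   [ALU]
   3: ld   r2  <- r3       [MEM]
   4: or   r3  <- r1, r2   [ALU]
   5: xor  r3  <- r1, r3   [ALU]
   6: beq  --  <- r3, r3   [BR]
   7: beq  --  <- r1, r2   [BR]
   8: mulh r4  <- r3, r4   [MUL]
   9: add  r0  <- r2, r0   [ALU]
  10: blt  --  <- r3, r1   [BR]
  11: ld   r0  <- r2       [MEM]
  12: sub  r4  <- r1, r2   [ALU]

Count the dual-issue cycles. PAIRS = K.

0. sll.ALU;mul.MUL @i0/i1  | pair
1. or.ALU @i2  | RAW r3
2. ld.MEM @i3  | RAW r2
3. or.ALU @i4  | RAW+WAW r3
4. xor.ALU @i5  | RAW r3
5. beq.BR @i6  | no-port BR/BR
6. beq.BR;mulh.MUL @i7/i8  | pair
7. add.ALU;blt.BR @i9/i10  | pair
8. ld.MEM;sub.ALU @i11/i12  | pair

PAIRS = 4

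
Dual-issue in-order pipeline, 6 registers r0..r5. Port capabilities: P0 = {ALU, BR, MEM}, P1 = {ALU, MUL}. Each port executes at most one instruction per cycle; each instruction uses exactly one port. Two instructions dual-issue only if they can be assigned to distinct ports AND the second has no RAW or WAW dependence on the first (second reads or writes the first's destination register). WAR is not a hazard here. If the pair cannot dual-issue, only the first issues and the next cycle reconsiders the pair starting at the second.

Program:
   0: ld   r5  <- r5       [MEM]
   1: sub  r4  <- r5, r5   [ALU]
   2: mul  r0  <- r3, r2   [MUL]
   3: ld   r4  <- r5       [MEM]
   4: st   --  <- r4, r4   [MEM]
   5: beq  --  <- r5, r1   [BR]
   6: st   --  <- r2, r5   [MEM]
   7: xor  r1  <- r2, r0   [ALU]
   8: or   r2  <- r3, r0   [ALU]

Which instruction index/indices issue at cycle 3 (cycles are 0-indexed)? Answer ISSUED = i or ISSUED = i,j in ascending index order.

ISSUED = 4

[0] i0  ld  -- RAW r5
[1] i1+i2  sub;mul  -- pair
[2] i3  ld  -- no-port MEM/MEM
[3] i4  st  -- no-port MEM/BR
[4] i5  beq  -- no-port BR/MEM
[5] i6+i7  st;xor  -- pair
[6] i8  or  -- tail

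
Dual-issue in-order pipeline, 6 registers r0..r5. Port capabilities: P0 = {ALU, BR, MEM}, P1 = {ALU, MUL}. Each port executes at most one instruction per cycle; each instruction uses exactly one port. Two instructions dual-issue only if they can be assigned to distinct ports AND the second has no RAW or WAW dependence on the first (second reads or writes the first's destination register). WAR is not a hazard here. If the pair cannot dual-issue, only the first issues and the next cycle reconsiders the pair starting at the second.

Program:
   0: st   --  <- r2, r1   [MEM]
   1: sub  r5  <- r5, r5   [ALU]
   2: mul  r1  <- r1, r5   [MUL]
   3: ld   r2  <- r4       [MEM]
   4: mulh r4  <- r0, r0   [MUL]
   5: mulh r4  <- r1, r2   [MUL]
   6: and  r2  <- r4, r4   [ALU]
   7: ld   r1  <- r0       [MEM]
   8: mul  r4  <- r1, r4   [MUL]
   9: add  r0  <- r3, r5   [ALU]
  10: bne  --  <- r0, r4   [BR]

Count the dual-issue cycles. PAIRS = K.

PAIRS = 4

#0 head=0: st+sub i0/i1 dual
#1 head=2: mul+ld i2/i3 dual
#2 head=4: mulh i4 no-port MUL/MUL
#3 head=5: mulh i5 RAW r4
#4 head=6: and+ld i6/i7 dual
#5 head=8: mul+add i8/i9 dual
#6 head=10: bne i10 tail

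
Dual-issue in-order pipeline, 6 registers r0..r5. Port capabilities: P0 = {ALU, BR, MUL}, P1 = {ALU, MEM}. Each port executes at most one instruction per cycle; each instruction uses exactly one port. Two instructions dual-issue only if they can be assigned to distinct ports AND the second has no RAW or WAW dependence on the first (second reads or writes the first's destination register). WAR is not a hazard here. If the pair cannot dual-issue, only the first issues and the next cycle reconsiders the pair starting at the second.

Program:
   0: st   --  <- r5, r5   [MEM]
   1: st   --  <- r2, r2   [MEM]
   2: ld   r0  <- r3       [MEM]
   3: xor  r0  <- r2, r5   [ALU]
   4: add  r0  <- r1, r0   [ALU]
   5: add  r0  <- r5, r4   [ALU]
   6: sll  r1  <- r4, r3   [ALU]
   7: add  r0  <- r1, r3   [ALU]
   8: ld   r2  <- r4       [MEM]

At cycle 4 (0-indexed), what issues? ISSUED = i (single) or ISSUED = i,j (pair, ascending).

ISSUED = 4

  cy0 -> i0 (st) no-port MEM/MEM
  cy1 -> i1 (st) no-port MEM/MEM
  cy2 -> i2 (ld) WAW r0
  cy3 -> i3 (xor) RAW+WAW r0
  cy4 -> i4 (add) WAW r0
  cy5 -> i5+i6 (add+sll) 2-wide
  cy6 -> i7+i8 (add+ld) 2-wide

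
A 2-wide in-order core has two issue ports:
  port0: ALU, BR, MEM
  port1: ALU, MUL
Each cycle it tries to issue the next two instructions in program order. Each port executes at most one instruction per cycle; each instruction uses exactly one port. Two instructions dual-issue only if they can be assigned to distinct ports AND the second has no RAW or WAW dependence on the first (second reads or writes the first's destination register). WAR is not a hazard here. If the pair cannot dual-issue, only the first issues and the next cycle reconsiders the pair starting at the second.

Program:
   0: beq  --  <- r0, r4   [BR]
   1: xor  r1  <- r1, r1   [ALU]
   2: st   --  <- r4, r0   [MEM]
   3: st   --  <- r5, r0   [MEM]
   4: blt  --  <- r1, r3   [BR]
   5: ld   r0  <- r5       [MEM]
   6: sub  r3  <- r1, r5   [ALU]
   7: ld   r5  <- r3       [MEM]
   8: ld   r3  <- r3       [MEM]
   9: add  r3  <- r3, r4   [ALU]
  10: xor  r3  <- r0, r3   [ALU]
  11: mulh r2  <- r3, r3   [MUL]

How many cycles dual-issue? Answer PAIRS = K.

c0: i0+i1 beq.BR;xor.ALU  pair
c1: i2 st.MEM  no-port MEM/MEM
c2: i3 st.MEM  no-port MEM/BR
c3: i4 blt.BR  no-port BR/MEM
c4: i5+i6 ld.MEM;sub.ALU  pair
c5: i7 ld.MEM  no-port MEM/MEM
c6: i8 ld.MEM  RAW+WAW r3
c7: i9 add.ALU  RAW+WAW r3
c8: i10 xor.ALU  RAW r3
c9: i11 mulh.MUL  tail

PAIRS = 2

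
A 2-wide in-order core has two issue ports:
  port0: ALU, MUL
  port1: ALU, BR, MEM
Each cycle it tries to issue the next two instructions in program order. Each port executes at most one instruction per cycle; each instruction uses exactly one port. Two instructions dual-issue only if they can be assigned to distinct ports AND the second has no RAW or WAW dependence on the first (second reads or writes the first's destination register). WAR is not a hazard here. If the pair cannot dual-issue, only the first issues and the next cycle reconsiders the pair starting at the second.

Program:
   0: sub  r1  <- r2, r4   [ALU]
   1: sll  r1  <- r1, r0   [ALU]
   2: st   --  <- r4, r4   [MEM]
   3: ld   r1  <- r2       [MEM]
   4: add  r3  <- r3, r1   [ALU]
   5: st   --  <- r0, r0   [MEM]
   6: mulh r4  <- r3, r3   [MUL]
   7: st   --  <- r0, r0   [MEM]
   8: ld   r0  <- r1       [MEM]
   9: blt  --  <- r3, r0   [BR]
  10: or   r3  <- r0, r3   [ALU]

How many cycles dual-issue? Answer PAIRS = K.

c0: i0 sub.ALU  RAW+WAW r1
c1: i1+i2 sll.ALU st.MEM  dual
c2: i3 ld.MEM  RAW r1
c3: i4+i5 add.ALU st.MEM  dual
c4: i6+i7 mulh.MUL st.MEM  dual
c5: i8 ld.MEM  no-port MEM/BR
c6: i9+i10 blt.BR or.ALU  dual

PAIRS = 4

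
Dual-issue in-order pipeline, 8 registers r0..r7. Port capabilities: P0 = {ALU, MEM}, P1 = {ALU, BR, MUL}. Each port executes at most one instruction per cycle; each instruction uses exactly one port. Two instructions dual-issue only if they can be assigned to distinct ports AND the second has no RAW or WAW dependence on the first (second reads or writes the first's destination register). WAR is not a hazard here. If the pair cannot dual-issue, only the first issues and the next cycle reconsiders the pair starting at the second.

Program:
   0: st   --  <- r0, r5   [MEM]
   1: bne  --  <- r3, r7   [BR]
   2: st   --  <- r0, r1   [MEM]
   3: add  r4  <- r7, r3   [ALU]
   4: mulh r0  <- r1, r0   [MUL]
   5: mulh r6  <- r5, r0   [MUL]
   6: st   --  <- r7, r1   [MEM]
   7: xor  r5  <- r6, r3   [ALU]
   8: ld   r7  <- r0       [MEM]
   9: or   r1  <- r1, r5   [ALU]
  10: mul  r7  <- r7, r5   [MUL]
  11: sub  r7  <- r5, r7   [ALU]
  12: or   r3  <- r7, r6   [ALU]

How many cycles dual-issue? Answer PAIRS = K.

PAIRS = 5

[0] i0&i1  st+bne  -- dual
[1] i2&i3  st+add  -- dual
[2] i4  mulh  -- no-port MUL/MUL
[3] i5&i6  mulh+st  -- dual
[4] i7&i8  xor+ld  -- dual
[5] i9&i10  or+mul  -- dual
[6] i11  sub  -- RAW r7
[7] i12  or  -- tail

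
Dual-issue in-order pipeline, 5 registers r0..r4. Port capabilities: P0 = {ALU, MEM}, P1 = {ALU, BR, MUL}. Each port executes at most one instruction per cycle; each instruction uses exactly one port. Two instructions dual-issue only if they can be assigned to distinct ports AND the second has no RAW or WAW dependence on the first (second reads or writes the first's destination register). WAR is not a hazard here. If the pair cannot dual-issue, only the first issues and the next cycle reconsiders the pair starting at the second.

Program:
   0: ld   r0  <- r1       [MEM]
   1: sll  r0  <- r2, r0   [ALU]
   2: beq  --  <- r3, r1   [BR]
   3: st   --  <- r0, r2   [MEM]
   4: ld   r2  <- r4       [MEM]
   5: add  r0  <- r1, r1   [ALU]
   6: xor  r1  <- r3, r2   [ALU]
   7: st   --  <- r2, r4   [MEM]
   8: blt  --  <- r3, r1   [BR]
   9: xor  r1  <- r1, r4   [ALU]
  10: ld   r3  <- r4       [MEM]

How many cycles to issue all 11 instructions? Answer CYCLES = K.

CYCLES = 7

c0: i0 ld.MEM  RAW+WAW r0
c1: i1&i2 sll.ALU/beq.BR  2-wide
c2: i3 st.MEM  no-port MEM/MEM
c3: i4&i5 ld.MEM/add.ALU  2-wide
c4: i6&i7 xor.ALU/st.MEM  2-wide
c5: i8&i9 blt.BR/xor.ALU  2-wide
c6: i10 ld.MEM  tail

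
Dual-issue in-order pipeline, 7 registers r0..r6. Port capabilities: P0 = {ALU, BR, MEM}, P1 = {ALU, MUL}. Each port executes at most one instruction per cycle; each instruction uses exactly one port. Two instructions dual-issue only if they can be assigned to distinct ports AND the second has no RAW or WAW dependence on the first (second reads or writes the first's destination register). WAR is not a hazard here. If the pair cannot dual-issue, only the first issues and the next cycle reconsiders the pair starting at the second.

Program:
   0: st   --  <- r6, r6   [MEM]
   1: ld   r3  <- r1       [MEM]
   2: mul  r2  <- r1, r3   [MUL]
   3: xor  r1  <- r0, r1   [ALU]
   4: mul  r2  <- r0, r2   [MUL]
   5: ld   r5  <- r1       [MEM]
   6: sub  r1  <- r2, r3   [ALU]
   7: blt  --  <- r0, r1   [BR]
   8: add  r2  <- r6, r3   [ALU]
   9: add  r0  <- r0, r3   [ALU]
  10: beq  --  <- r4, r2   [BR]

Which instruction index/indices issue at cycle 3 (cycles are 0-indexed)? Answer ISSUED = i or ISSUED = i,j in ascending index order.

ISSUED = 4,5

c0: i0 st  no-port MEM/MEM
c1: i1 ld  RAW r3
c2: i2/i3 mul;xor  2-wide
c3: i4/i5 mul;ld  2-wide
c4: i6 sub  RAW r1
c5: i7/i8 blt;add  2-wide
c6: i9/i10 add;beq  2-wide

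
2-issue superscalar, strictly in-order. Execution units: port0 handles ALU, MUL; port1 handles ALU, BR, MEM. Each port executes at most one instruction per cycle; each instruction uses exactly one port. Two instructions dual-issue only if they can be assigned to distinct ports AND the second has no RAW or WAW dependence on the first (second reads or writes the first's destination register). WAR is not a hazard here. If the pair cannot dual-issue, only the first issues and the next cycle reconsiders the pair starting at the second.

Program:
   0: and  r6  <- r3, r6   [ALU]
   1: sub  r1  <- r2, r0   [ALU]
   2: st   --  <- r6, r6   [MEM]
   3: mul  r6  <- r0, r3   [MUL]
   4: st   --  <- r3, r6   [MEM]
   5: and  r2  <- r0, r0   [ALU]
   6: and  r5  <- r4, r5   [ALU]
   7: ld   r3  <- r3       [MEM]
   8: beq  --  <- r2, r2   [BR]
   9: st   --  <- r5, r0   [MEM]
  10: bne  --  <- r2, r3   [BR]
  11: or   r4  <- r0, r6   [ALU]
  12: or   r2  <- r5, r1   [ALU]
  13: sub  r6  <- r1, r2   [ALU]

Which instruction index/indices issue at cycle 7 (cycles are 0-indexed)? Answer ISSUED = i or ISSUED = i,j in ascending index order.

c0: i0&i1 and+sub  dual
c1: i2&i3 st+mul  dual
c2: i4&i5 st+and  dual
c3: i6&i7 and+ld  dual
c4: i8 beq  no-port BR/MEM
c5: i9 st  no-port MEM/BR
c6: i10&i11 bne+or  dual
c7: i12 or  RAW r2
c8: i13 sub  tail

ISSUED = 12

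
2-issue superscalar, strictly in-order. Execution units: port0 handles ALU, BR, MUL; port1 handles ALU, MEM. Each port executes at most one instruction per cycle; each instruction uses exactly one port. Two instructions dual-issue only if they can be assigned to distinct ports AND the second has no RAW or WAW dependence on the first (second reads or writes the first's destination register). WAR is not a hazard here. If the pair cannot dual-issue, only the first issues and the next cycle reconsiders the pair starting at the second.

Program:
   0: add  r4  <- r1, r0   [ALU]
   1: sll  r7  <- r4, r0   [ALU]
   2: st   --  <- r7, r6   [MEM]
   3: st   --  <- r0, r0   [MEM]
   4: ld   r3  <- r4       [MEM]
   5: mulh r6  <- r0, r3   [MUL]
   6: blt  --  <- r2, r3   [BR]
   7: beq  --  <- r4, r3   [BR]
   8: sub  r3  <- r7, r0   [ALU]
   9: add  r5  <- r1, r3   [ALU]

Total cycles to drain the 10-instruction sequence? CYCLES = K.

CYCLES = 9

#0 head=0: add.ALU i0 RAW r4
#1 head=1: sll.ALU i1 RAW r7
#2 head=2: st.MEM i2 no-port MEM/MEM
#3 head=3: st.MEM i3 no-port MEM/MEM
#4 head=4: ld.MEM i4 RAW r3
#5 head=5: mulh.MUL i5 no-port MUL/BR
#6 head=6: blt.BR i6 no-port BR/BR
#7 head=7: beq.BR+sub.ALU i7&i8 dual
#8 head=9: add.ALU i9 tail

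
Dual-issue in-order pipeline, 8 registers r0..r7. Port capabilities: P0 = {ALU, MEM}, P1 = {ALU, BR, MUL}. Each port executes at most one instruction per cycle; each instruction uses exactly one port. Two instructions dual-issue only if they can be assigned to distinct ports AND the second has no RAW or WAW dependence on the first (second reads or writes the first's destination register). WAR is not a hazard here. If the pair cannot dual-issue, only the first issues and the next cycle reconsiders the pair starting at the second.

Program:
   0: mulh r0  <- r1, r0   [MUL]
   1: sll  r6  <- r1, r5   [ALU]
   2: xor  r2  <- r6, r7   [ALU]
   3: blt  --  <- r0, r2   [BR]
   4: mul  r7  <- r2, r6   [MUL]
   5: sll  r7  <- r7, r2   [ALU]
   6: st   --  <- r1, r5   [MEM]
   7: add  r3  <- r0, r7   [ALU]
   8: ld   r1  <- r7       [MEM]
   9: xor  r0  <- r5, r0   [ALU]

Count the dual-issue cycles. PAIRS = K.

PAIRS = 3

t=0 i0,i1:mulh.MUL sll.ALU ; dual
t=1 i2:xor.ALU ; RAW r2
t=2 i3:blt.BR ; no-port BR/MUL
t=3 i4:mul.MUL ; RAW+WAW r7
t=4 i5,i6:sll.ALU st.MEM ; dual
t=5 i7,i8:add.ALU ld.MEM ; dual
t=6 i9:xor.ALU ; tail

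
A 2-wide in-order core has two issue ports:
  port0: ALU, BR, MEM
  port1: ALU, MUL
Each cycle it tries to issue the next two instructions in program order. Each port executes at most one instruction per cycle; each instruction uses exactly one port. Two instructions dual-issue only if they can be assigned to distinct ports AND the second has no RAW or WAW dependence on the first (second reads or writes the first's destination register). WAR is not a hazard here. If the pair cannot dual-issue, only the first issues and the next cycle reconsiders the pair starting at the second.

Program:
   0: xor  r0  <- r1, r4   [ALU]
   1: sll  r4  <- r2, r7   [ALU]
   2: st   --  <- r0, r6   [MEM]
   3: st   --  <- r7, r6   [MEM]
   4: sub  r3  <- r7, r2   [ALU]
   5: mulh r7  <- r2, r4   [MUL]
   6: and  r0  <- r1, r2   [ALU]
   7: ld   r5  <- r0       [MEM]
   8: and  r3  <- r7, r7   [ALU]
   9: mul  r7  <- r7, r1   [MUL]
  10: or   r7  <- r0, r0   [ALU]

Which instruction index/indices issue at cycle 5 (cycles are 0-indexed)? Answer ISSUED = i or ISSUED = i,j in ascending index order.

ISSUED = 9

#0 head=0: xor+sll i0/i1 2-wide
#1 head=2: st i2 no-port MEM/MEM
#2 head=3: st+sub i3/i4 2-wide
#3 head=5: mulh+and i5/i6 2-wide
#4 head=7: ld+and i7/i8 2-wide
#5 head=9: mul i9 WAW r7
#6 head=10: or i10 tail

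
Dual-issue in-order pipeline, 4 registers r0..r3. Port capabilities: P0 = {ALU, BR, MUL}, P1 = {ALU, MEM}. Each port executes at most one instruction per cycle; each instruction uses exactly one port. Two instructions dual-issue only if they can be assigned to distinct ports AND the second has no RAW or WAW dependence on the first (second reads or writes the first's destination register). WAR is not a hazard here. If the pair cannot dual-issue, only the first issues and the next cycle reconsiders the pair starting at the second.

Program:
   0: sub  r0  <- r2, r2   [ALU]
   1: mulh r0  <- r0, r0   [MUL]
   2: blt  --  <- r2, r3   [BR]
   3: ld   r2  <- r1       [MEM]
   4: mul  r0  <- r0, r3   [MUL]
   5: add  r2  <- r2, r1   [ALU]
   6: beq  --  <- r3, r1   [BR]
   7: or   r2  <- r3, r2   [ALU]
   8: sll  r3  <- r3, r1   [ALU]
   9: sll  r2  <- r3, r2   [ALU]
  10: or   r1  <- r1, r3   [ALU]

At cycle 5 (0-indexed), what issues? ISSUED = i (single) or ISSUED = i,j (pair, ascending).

ISSUED = 8

t=0 i0:sub.ALU ; RAW+WAW r0
t=1 i1:mulh.MUL ; no-port MUL/BR
t=2 i2&i3:blt.BR ld.MEM ; 2-wide
t=3 i4&i5:mul.MUL add.ALU ; 2-wide
t=4 i6&i7:beq.BR or.ALU ; 2-wide
t=5 i8:sll.ALU ; RAW r3
t=6 i9&i10:sll.ALU or.ALU ; 2-wide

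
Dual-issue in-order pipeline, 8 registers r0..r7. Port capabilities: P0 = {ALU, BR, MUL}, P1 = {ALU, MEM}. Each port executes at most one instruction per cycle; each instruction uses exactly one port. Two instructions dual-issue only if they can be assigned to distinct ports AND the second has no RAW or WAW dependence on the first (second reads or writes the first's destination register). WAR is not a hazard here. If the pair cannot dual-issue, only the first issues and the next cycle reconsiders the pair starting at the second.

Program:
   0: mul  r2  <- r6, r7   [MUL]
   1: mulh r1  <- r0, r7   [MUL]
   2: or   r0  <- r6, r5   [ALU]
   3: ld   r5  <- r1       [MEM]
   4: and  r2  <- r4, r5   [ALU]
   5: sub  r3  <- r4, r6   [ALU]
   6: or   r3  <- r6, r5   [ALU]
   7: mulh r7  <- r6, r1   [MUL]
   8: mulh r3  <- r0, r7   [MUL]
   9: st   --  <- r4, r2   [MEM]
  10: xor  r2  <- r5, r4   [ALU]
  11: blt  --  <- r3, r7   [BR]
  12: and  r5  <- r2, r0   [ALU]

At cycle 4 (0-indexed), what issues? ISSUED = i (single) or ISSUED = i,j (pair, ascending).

#0 head=0: mul.MUL i0 no-port MUL/MUL
#1 head=1: mulh.MUL or.ALU i1&i2 dual
#2 head=3: ld.MEM i3 RAW r5
#3 head=4: and.ALU sub.ALU i4&i5 dual
#4 head=6: or.ALU mulh.MUL i6&i7 dual
#5 head=8: mulh.MUL st.MEM i8&i9 dual
#6 head=10: xor.ALU blt.BR i10&i11 dual
#7 head=12: and.ALU i12 tail

ISSUED = 6,7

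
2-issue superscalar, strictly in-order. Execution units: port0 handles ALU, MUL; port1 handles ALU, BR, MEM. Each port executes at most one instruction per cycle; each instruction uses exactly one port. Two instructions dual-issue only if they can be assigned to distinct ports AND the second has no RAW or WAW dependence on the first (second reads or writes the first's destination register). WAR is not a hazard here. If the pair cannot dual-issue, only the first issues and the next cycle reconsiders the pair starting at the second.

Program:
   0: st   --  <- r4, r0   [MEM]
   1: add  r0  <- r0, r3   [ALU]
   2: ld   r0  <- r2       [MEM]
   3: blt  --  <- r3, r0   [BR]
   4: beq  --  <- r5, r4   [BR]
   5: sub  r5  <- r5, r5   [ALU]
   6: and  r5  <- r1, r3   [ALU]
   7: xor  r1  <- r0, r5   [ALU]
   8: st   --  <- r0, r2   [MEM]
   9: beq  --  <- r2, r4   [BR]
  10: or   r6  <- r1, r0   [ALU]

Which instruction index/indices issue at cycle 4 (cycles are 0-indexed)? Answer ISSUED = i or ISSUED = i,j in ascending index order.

0. st;add @i0,i1  | dual
1. ld @i2  | no-port MEM/BR
2. blt @i3  | no-port BR/BR
3. beq;sub @i4,i5  | dual
4. and @i6  | RAW r5
5. xor;st @i7,i8  | dual
6. beq;or @i9,i10  | dual

ISSUED = 6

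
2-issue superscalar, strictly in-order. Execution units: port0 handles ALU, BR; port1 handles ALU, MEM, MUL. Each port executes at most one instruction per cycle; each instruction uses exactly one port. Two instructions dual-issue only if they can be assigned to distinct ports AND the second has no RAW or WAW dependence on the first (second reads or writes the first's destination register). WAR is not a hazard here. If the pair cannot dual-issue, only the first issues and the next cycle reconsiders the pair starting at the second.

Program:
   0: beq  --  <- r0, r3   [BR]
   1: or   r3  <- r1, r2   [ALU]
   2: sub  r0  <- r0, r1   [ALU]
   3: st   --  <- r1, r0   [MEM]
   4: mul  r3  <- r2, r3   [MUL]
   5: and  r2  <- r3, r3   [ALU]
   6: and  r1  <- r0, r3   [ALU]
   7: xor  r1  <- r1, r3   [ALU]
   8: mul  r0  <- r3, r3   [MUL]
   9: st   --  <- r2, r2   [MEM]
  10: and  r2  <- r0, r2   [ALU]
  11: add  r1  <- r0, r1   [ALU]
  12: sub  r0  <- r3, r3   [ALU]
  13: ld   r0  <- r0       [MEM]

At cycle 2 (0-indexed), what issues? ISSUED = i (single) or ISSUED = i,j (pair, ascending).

ISSUED = 3

t=0 i0+i1:beq.BR;or.ALU ; dual
t=1 i2:sub.ALU ; RAW r0
t=2 i3:st.MEM ; no-port MEM/MUL
t=3 i4:mul.MUL ; RAW r3
t=4 i5+i6:and.ALU;and.ALU ; dual
t=5 i7+i8:xor.ALU;mul.MUL ; dual
t=6 i9+i10:st.MEM;and.ALU ; dual
t=7 i11+i12:add.ALU;sub.ALU ; dual
t=8 i13:ld.MEM ; tail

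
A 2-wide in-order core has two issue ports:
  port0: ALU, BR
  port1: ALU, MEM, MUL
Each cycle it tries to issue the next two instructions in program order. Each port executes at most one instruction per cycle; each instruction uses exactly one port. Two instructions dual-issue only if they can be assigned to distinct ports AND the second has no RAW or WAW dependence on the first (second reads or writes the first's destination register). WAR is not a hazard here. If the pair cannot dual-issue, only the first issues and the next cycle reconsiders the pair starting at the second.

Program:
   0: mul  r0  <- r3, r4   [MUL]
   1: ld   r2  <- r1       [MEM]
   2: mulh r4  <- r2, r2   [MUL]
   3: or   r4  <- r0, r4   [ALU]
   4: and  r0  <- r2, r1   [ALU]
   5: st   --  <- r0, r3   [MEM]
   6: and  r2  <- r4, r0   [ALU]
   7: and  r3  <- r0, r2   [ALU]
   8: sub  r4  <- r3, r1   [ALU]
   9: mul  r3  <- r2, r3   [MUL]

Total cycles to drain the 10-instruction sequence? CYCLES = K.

CYCLES = 7

#0 head=0: mul.MUL i0 no-port MUL/MEM
#1 head=1: ld.MEM i1 no-port MEM/MUL
#2 head=2: mulh.MUL i2 RAW+WAW r4
#3 head=3: or.ALU+and.ALU i3&i4 2-wide
#4 head=5: st.MEM+and.ALU i5&i6 2-wide
#5 head=7: and.ALU i7 RAW r3
#6 head=8: sub.ALU+mul.MUL i8&i9 2-wide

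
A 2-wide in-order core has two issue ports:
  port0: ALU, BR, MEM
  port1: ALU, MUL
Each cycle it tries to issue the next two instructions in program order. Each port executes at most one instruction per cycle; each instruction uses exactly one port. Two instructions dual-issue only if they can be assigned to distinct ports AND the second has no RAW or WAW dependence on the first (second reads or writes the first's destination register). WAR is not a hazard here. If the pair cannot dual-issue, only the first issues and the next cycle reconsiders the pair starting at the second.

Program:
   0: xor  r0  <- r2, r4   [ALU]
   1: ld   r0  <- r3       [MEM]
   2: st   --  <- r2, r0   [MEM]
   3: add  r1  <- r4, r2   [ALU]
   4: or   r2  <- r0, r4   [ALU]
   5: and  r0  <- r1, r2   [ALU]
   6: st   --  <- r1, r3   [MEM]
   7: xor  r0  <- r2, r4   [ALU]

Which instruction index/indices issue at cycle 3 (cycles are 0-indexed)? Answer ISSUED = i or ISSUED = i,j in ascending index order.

c0: i0 xor  WAW r0
c1: i1 ld  no-port MEM/MEM
c2: i2/i3 st/add  pair
c3: i4 or  RAW r2
c4: i5/i6 and/st  pair
c5: i7 xor  tail

ISSUED = 4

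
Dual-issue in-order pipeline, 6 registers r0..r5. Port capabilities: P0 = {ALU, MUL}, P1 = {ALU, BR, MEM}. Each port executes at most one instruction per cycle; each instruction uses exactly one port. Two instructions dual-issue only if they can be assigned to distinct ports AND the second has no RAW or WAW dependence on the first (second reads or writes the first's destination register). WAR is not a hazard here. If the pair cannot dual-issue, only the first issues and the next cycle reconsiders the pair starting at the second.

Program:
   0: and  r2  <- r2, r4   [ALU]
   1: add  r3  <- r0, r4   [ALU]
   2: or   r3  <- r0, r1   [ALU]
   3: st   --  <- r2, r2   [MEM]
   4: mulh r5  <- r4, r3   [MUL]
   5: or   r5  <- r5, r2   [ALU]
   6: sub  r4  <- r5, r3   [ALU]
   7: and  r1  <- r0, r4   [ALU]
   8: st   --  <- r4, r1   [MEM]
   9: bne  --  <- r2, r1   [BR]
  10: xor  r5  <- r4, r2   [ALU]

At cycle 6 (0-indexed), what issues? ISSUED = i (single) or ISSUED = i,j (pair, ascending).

  cy0 -> i0+i1 (and add) dual
  cy1 -> i2+i3 (or st) dual
  cy2 -> i4 (mulh) RAW+WAW r5
  cy3 -> i5 (or) RAW r5
  cy4 -> i6 (sub) RAW r4
  cy5 -> i7 (and) RAW r1
  cy6 -> i8 (st) no-port MEM/BR
  cy7 -> i9+i10 (bne xor) dual

ISSUED = 8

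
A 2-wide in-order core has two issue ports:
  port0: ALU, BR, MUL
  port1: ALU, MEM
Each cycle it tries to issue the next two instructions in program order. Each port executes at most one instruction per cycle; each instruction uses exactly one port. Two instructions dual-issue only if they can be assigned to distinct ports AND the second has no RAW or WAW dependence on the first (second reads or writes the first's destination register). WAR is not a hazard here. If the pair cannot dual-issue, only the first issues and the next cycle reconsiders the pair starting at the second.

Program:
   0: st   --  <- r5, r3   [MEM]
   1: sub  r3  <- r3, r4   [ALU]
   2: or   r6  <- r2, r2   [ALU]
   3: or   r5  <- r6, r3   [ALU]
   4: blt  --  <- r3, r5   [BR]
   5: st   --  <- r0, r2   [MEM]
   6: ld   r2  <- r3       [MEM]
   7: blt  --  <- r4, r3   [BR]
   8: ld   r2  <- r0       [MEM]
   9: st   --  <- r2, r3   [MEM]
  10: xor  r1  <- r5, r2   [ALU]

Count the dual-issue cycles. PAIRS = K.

PAIRS = 4

c0: i0&i1 st.MEM/sub.ALU  dual
c1: i2 or.ALU  RAW r6
c2: i3 or.ALU  RAW r5
c3: i4&i5 blt.BR/st.MEM  dual
c4: i6&i7 ld.MEM/blt.BR  dual
c5: i8 ld.MEM  no-port MEM/MEM
c6: i9&i10 st.MEM/xor.ALU  dual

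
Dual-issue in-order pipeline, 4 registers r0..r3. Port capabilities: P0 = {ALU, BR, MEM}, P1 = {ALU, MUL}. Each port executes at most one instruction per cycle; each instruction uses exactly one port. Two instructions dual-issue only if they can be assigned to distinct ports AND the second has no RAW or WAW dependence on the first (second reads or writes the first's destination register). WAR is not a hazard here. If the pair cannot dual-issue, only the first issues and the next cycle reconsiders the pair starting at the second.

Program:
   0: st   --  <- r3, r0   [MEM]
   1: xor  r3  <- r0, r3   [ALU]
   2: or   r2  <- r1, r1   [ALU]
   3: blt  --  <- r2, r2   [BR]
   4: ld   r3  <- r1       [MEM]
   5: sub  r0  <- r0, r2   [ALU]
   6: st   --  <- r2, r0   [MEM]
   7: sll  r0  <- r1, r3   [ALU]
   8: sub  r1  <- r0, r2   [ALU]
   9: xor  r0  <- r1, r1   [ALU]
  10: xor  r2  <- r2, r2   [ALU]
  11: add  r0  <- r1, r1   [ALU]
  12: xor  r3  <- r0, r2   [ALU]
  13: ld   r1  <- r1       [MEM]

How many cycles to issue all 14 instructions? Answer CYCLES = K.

[0] i0,i1  st.MEM/xor.ALU  -- 2-wide
[1] i2  or.ALU  -- RAW r2
[2] i3  blt.BR  -- no-port BR/MEM
[3] i4,i5  ld.MEM/sub.ALU  -- 2-wide
[4] i6,i7  st.MEM/sll.ALU  -- 2-wide
[5] i8  sub.ALU  -- RAW r1
[6] i9,i10  xor.ALU/xor.ALU  -- 2-wide
[7] i11  add.ALU  -- RAW r0
[8] i12,i13  xor.ALU/ld.MEM  -- 2-wide

CYCLES = 9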